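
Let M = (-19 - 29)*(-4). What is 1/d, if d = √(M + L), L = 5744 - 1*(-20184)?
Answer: √6530/13060 ≈ 0.0061875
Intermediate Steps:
L = 25928 (L = 5744 + 20184 = 25928)
M = 192 (M = -48*(-4) = 192)
d = 2*√6530 (d = √(192 + 25928) = √26120 = 2*√6530 ≈ 161.62)
1/d = 1/(2*√6530) = √6530/13060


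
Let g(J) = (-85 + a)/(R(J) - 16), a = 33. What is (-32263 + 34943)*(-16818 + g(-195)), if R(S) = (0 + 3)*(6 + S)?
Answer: -26276976560/583 ≈ -4.5072e+7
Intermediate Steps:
R(S) = 18 + 3*S (R(S) = 3*(6 + S) = 18 + 3*S)
g(J) = -52/(2 + 3*J) (g(J) = (-85 + 33)/((18 + 3*J) - 16) = -52/(2 + 3*J))
(-32263 + 34943)*(-16818 + g(-195)) = (-32263 + 34943)*(-16818 - 52/(2 + 3*(-195))) = 2680*(-16818 - 52/(2 - 585)) = 2680*(-16818 - 52/(-583)) = 2680*(-16818 - 52*(-1/583)) = 2680*(-16818 + 52/583) = 2680*(-9804842/583) = -26276976560/583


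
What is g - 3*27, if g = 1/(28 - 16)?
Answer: -971/12 ≈ -80.917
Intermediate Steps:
g = 1/12 ≈ 0.083333
g - 3*27 = 1/12 - 3*27 = 1/12 - 81 = -971/12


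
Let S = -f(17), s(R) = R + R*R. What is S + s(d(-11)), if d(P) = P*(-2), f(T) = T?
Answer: 489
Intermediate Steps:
d(P) = -2*P
s(R) = R + R**2
S = -17 (S = -1*17 = -17)
S + s(d(-11)) = -17 + (-2*(-11))*(1 - 2*(-11)) = -17 + 22*(1 + 22) = -17 + 22*23 = -17 + 506 = 489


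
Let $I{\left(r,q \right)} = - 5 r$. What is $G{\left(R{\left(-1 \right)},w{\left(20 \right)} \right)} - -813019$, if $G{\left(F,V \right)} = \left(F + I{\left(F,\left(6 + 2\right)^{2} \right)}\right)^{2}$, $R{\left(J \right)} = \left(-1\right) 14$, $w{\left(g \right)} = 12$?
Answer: $816155$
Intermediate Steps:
$R{\left(J \right)} = -14$
$G{\left(F,V \right)} = 16 F^{2}$ ($G{\left(F,V \right)} = \left(F - 5 F\right)^{2} = \left(- 4 F\right)^{2} = 16 F^{2}$)
$G{\left(R{\left(-1 \right)},w{\left(20 \right)} \right)} - -813019 = 16 \left(-14\right)^{2} - -813019 = 16 \cdot 196 + 813019 = 3136 + 813019 = 816155$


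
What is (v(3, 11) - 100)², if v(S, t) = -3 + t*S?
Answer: 4900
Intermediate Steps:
v(S, t) = -3 + S*t
(v(3, 11) - 100)² = ((-3 + 3*11) - 100)² = ((-3 + 33) - 100)² = (30 - 100)² = (-70)² = 4900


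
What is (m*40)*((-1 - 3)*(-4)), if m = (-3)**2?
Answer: 5760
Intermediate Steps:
m = 9
(m*40)*((-1 - 3)*(-4)) = (9*40)*((-1 - 3)*(-4)) = 360*(-4*(-4)) = 360*16 = 5760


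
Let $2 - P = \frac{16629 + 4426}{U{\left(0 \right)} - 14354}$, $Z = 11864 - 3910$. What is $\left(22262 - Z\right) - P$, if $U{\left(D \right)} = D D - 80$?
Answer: $\frac{206471749}{14434} \approx 14305.0$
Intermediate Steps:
$U{\left(D \right)} = -80 + D^{2}$ ($U{\left(D \right)} = D^{2} - 80 = -80 + D^{2}$)
$Z = 7954$ ($Z = 11864 - 3910 = 7954$)
$P = \frac{49923}{14434}$ ($P = 2 - \frac{16629 + 4426}{\left(-80 + 0^{2}\right) - 14354} = 2 - \frac{21055}{\left(-80 + 0\right) - 14354} = 2 - \frac{21055}{-80 - 14354} = 2 - \frac{21055}{-14434} = 2 - 21055 \left(- \frac{1}{14434}\right) = 2 - - \frac{21055}{14434} = 2 + \frac{21055}{14434} = \frac{49923}{14434} \approx 3.4587$)
$\left(22262 - Z\right) - P = \left(22262 - 7954\right) - \frac{49923}{14434} = 14308 - \frac{49923}{14434} = \frac{206471749}{14434}$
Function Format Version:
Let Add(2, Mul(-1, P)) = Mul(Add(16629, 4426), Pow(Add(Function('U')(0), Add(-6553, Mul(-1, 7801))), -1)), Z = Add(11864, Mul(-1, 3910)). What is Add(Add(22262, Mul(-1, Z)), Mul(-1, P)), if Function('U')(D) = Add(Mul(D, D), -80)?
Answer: Rational(206471749, 14434) ≈ 14305.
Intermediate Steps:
Function('U')(D) = Add(-80, Pow(D, 2)) (Function('U')(D) = Add(Pow(D, 2), -80) = Add(-80, Pow(D, 2)))
Z = 7954 (Z = Add(11864, -3910) = 7954)
P = Rational(49923, 14434) (P = Add(2, Mul(-1, Mul(Add(16629, 4426), Pow(Add(Add(-80, Pow(0, 2)), Add(-6553, Mul(-1, 7801))), -1)))) = Add(2, Mul(-1, Mul(21055, Pow(Add(Add(-80, 0), Add(-6553, -7801)), -1)))) = Add(2, Mul(-1, Mul(21055, Pow(Add(-80, -14354), -1)))) = Add(2, Mul(-1, Mul(21055, Pow(-14434, -1)))) = Add(2, Mul(-1, Mul(21055, Rational(-1, 14434)))) = Add(2, Mul(-1, Rational(-21055, 14434))) = Add(2, Rational(21055, 14434)) = Rational(49923, 14434) ≈ 3.4587)
Add(Add(22262, Mul(-1, Z)), Mul(-1, P)) = Add(Add(22262, Mul(-1, 7954)), Mul(-1, Rational(49923, 14434))) = Add(Add(22262, -7954), Rational(-49923, 14434)) = Add(14308, Rational(-49923, 14434)) = Rational(206471749, 14434)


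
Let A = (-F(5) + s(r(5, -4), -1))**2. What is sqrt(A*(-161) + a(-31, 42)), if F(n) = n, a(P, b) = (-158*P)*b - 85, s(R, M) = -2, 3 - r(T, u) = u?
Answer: sqrt(197742) ≈ 444.68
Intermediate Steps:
r(T, u) = 3 - u
a(P, b) = -85 - 158*P*b (a(P, b) = -158*P*b - 85 = -85 - 158*P*b)
A = 49 (A = (-1*5 - 2)**2 = (-5 - 2)**2 = (-7)**2 = 49)
sqrt(A*(-161) + a(-31, 42)) = sqrt(49*(-161) + (-85 - 158*(-31)*42)) = sqrt(-7889 + (-85 + 205716)) = sqrt(-7889 + 205631) = sqrt(197742)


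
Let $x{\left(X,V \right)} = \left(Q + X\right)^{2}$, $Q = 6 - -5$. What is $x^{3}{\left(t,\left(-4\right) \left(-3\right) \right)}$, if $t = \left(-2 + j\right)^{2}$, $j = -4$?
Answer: $10779215329$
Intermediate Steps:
$Q = 11$ ($Q = 6 + 5 = 11$)
$t = 36$ ($t = \left(-2 - 4\right)^{2} = \left(-6\right)^{2} = 36$)
$x{\left(X,V \right)} = \left(11 + X\right)^{2}$
$x^{3}{\left(t,\left(-4\right) \left(-3\right) \right)} = \left(\left(11 + 36\right)^{2}\right)^{3} = \left(47^{2}\right)^{3} = 2209^{3} = 10779215329$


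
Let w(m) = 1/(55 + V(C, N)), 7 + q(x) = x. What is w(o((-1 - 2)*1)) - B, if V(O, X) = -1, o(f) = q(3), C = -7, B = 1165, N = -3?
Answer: -62909/54 ≈ -1165.0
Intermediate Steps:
q(x) = -7 + x
o(f) = -4 (o(f) = -7 + 3 = -4)
w(m) = 1/54 (w(m) = 1/(55 - 1) = 1/54)
w(o((-1 - 2)*1)) - B = 1/54 - 1*1165 = 1/54 - 1165 = -62909/54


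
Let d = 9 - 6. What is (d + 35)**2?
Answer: 1444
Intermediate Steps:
d = 3
(d + 35)**2 = (3 + 35)**2 = 38**2 = 1444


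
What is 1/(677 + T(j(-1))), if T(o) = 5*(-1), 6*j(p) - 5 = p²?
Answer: 1/672 ≈ 0.0014881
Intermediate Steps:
j(p) = ⅚ + p²/6
T(o) = -5
1/(677 + T(j(-1))) = 1/(677 - 5) = 1/672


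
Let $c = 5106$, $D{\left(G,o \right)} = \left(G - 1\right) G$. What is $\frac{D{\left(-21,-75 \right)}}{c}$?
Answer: $\frac{77}{851} \approx 0.090482$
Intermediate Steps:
$D{\left(G,o \right)} = G \left(-1 + G\right)$ ($D{\left(G,o \right)} = \left(-1 + G\right) G = G \left(-1 + G\right)$)
$\frac{D{\left(-21,-75 \right)}}{c} = \frac{\left(-21\right) \left(-1 - 21\right)}{5106} = \left(-21\right) \left(-22\right) \frac{1}{5106} = 462 \cdot \frac{1}{5106} = \frac{77}{851}$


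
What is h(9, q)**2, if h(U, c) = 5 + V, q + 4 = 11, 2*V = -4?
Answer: 9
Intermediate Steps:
V = -2 (V = (1/2)*(-4) = -2)
q = 7 (q = -4 + 11 = 7)
h(U, c) = 3 (h(U, c) = 5 - 2 = 3)
h(9, q)**2 = 3**2 = 9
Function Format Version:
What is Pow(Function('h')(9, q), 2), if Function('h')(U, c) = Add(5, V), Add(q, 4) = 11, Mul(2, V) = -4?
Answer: 9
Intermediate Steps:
V = -2 (V = Mul(Rational(1, 2), -4) = -2)
q = 7 (q = Add(-4, 11) = 7)
Function('h')(U, c) = 3 (Function('h')(U, c) = Add(5, -2) = 3)
Pow(Function('h')(9, q), 2) = Pow(3, 2) = 9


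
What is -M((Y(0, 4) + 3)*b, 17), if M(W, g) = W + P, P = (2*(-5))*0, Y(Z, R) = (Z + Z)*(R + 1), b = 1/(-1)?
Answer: 3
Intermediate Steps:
b = -1
Y(Z, R) = 2*Z*(1 + R) (Y(Z, R) = (2*Z)*(1 + R) = 2*Z*(1 + R))
P = 0 (P = -10*0 = 0)
M(W, g) = W (M(W, g) = W + 0 = W)
-M((Y(0, 4) + 3)*b, 17) = -(2*0*(1 + 4) + 3)*(-1) = -(2*0*5 + 3)*(-1) = -(0 + 3)*(-1) = -3*(-1) = -1*(-3) = 3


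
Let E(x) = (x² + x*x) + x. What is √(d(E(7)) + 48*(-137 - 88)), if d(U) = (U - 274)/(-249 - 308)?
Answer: I*√3350595067/557 ≈ 103.92*I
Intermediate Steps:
E(x) = x + 2*x² (E(x) = (x² + x²) + x = 2*x² + x = x + 2*x²)
d(U) = 274/557 - U/557 (d(U) = (-274 + U)/(-557) = (-274 + U)*(-1/557) = 274/557 - U/557)
√(d(E(7)) + 48*(-137 - 88)) = √((274/557 - 7*(1 + 2*7)/557) + 48*(-137 - 88)) = √((274/557 - 7*(1 + 14)/557) + 48*(-225)) = √((274/557 - 7*15/557) - 10800) = √((274/557 - 1/557*105) - 10800) = √((274/557 - 105/557) - 10800) = √(169/557 - 10800) = √(-6015431/557) = I*√3350595067/557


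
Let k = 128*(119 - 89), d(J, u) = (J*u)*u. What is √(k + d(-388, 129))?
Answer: 2*I*√1613217 ≈ 2540.3*I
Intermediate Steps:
d(J, u) = J*u²
k = 3840 (k = 128*30 = 3840)
√(k + d(-388, 129)) = √(3840 - 388*129²) = √(3840 - 388*16641) = √(3840 - 6456708) = √(-6452868) = 2*I*√1613217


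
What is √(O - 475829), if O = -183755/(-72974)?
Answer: I*√20941102532554/6634 ≈ 689.8*I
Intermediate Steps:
O = 16705/6634 (O = -183755*(-1/72974) = 16705/6634 ≈ 2.5181)
√(O - 475829) = √(16705/6634 - 475829) = √(-3156632881/6634) = I*√20941102532554/6634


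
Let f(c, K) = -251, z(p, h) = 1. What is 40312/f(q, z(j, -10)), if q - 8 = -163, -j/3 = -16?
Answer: -40312/251 ≈ -160.61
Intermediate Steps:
j = 48 (j = -3*(-16) = 48)
q = -155 (q = 8 - 163 = -155)
40312/f(q, z(j, -10)) = 40312/(-251) = 40312*(-1/251) = -40312/251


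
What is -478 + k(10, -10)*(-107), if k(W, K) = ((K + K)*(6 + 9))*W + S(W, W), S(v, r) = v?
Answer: 319452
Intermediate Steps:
k(W, K) = W + 30*K*W (k(W, K) = ((K + K)*(6 + 9))*W + W = ((2*K)*15)*W + W = (30*K)*W + W = 30*K*W + W = W + 30*K*W)
-478 + k(10, -10)*(-107) = -478 + (10*(1 + 30*(-10)))*(-107) = -478 + (10*(1 - 300))*(-107) = -478 + (10*(-299))*(-107) = -478 - 2990*(-107) = -478 + 319930 = 319452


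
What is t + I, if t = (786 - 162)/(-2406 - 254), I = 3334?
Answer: 2216954/665 ≈ 3333.8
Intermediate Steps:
t = -156/665 (t = 624/(-2660) = 624*(-1/2660) = -156/665 ≈ -0.23459)
t + I = -156/665 + 3334 = 2216954/665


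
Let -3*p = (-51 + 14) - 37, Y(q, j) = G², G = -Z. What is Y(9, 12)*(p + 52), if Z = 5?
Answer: 5750/3 ≈ 1916.7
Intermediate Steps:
G = -5 (G = -1*5 = -5)
Y(q, j) = 25 (Y(q, j) = (-5)² = 25)
p = 74/3 (p = -((-51 + 14) - 37)/3 = -(-37 - 37)/3 = -⅓*(-74) = 74/3 ≈ 24.667)
Y(9, 12)*(p + 52) = 25*(74/3 + 52) = 25*(230/3) = 5750/3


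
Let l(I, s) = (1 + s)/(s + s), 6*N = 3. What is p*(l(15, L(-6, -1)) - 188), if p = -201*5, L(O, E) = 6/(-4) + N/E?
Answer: 754755/4 ≈ 1.8869e+5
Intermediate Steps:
N = ½ (N = (⅙)*3 = ½ ≈ 0.50000)
L(O, E) = -3/2 + 1/(2*E) (L(O, E) = 6/(-4) + 1/(2*E) = 6*(-¼) + 1/(2*E) = -3/2 + 1/(2*E))
l(I, s) = (1 + s)/(2*s) (l(I, s) = (1 + s)/((2*s)) = (1 + s)*(1/(2*s)) = (1 + s)/(2*s))
p = -1005
p*(l(15, L(-6, -1)) - 188) = -1005*((1 + (½)*(1 - 3*(-1))/(-1))/(2*(((½)*(1 - 3*(-1))/(-1)))) - 188) = -1005*((1 + (½)*(-1)*(1 + 3))/(2*(((½)*(-1)*(1 + 3)))) - 188) = -1005*((1 + (½)*(-1)*4)/(2*(((½)*(-1)*4))) - 188) = -1005*((½)*(1 - 2)/(-2) - 188) = -1005*((½)*(-½)*(-1) - 188) = -1005*(¼ - 188) = -1005*(-751/4) = 754755/4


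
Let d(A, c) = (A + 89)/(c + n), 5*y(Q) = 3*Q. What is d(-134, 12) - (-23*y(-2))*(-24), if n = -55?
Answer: 142641/215 ≈ 663.45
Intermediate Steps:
y(Q) = 3*Q/5 (y(Q) = (3*Q)/5 = 3*Q/5)
d(A, c) = (89 + A)/(-55 + c) (d(A, c) = (A + 89)/(c - 55) = (89 + A)/(-55 + c))
d(-134, 12) - (-23*y(-2))*(-24) = (89 - 134)/(-55 + 12) - (-69*(-2)/5)*(-24) = -45/(-43) - (-23*(-6/5))*(-24) = -1/43*(-45) - 138*(-24)/5 = 45/43 - 1*(-3312/5) = 45/43 + 3312/5 = 142641/215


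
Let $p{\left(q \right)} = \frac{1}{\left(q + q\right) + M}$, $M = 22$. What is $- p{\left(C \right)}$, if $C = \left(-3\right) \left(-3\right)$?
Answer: $- \frac{1}{40} \approx -0.025$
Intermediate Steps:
$C = 9$
$p{\left(q \right)} = \frac{1}{22 + 2 q}$ ($p{\left(q \right)} = \frac{1}{\left(q + q\right) + 22} = \frac{1}{2 q + 22} = \frac{1}{22 + 2 q}$)
$- p{\left(C \right)} = - \frac{1}{2 \left(11 + 9\right)} = - \frac{1}{2 \cdot 20} = \left(-1\right) \frac{1}{40} = - \frac{1}{40}$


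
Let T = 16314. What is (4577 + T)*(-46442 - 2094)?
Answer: -1013965576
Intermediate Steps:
(4577 + T)*(-46442 - 2094) = (4577 + 16314)*(-46442 - 2094) = 20891*(-48536) = -1013965576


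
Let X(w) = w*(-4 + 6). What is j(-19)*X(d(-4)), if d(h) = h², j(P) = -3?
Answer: -96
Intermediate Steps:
X(w) = 2*w (X(w) = w*2 = 2*w)
j(-19)*X(d(-4)) = -6*(-4)² = -6*16 = -3*32 = -96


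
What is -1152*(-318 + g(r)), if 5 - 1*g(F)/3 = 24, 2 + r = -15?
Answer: 432000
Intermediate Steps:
r = -17 (r = -2 - 15 = -17)
g(F) = -57 (g(F) = 15 - 3*24 = 15 - 72 = -57)
-1152*(-318 + g(r)) = -1152*(-318 - 57) = -1152*(-375) = 432000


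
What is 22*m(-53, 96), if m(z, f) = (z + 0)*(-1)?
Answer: 1166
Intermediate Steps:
m(z, f) = -z (m(z, f) = z*(-1) = -z)
22*m(-53, 96) = 22*(-1*(-53)) = 22*53 = 1166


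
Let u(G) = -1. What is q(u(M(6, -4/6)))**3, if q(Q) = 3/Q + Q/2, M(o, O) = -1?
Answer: -343/8 ≈ -42.875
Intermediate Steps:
q(Q) = Q/2 + 3/Q (q(Q) = 3/Q + Q*(1/2) = 3/Q + Q/2 = Q/2 + 3/Q)
q(u(M(6, -4/6)))**3 = ((1/2)*(-1) + 3/(-1))**3 = (-1/2 + 3*(-1))**3 = (-1/2 - 3)**3 = (-7/2)**3 = -343/8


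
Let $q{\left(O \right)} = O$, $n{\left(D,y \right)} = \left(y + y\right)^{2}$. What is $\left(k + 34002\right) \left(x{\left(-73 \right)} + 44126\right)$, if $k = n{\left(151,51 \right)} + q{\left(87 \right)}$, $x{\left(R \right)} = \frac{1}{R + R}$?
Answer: $\frac{286641480735}{146} \approx 1.9633 \cdot 10^{9}$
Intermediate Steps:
$n{\left(D,y \right)} = 4 y^{2}$ ($n{\left(D,y \right)} = \left(2 y\right)^{2} = 4 y^{2}$)
$x{\left(R \right)} = \frac{1}{2 R}$
$k = 10491$ ($k = 4 \cdot 51^{2} + 87 = 4 \cdot 2601 + 87 = 10404 + 87 = 10491$)
$\left(k + 34002\right) \left(x{\left(-73 \right)} + 44126\right) = \left(10491 + 34002\right) \left(\frac{1}{2 \left(-73\right)} + 44126\right) = 44493 \left(\frac{1}{2} \left(- \frac{1}{73}\right) + 44126\right) = 44493 \left(- \frac{1}{146} + 44126\right) = 44493 \cdot \frac{6442395}{146} = \frac{286641480735}{146}$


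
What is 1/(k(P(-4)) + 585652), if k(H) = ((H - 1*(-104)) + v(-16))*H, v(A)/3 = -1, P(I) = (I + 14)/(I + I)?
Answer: 16/9368437 ≈ 1.7079e-6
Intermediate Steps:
P(I) = (14 + I)/(2*I) (P(I) = (14 + I)/((2*I)) = (14 + I)*(1/(2*I)) = (14 + I)/(2*I))
v(A) = -3 (v(A) = 3*(-1) = -3)
k(H) = H*(101 + H) (k(H) = ((H - 1*(-104)) - 3)*H = ((H + 104) - 3)*H = ((104 + H) - 3)*H = (101 + H)*H = H*(101 + H))
1/(k(P(-4)) + 585652) = 1/(((½)*(14 - 4)/(-4))*(101 + (½)*(14 - 4)/(-4)) + 585652) = 1/(((½)*(-¼)*10)*(101 + (½)*(-¼)*10) + 585652) = 1/(-5*(101 - 5/4)/4 + 585652) = 1/(-5/4*399/4 + 585652) = 1/(-1995/16 + 585652) = 1/(9368437/16) = 16/9368437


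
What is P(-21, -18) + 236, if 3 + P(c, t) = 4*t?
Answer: 161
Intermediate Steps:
P(c, t) = -3 + 4*t
P(-21, -18) + 236 = (-3 + 4*(-18)) + 236 = (-3 - 72) + 236 = -75 + 236 = 161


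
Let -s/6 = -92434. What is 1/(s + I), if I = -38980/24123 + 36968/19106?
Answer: 230447019/127806912039068 ≈ 1.8031e-6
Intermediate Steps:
s = 554604 (s = -6*(-92434) = 554604)
I = 73513592/230447019 (I = -38980*1/24123 + 36968*(1/19106) = -38980/24123 + 18484/9553 = 73513592/230447019 ≈ 0.31900)
1/(s + I) = 1/(554604 + 73513592/230447019) = 1/(127806912039068/230447019) = 230447019/127806912039068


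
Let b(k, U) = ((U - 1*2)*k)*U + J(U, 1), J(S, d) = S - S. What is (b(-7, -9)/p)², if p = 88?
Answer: 3969/64 ≈ 62.016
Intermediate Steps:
J(S, d) = 0
b(k, U) = U*k*(-2 + U) (b(k, U) = ((U - 1*2)*k)*U + 0 = ((U - 2)*k)*U + 0 = ((-2 + U)*k)*U + 0 = (k*(-2 + U))*U + 0 = U*k*(-2 + U) + 0 = U*k*(-2 + U))
(b(-7, -9)/p)² = (-9*(-7)*(-2 - 9)/88)² = (-9*(-7)*(-11)*(1/88))² = (-693*1/88)² = (-63/8)² = 3969/64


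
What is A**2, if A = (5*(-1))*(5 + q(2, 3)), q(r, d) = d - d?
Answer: 625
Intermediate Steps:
q(r, d) = 0
A = -25 (A = (5*(-1))*(5 + 0) = -5*5 = -25)
A**2 = (-25)**2 = 625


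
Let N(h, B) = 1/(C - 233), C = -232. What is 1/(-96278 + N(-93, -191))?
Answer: -465/44769271 ≈ -1.0387e-5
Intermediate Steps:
N(h, B) = -1/465 (N(h, B) = 1/(-232 - 233) = 1/(-465) = -1/465)
1/(-96278 + N(-93, -191)) = 1/(-96278 - 1/465) = 1/(-44769271/465) = -465/44769271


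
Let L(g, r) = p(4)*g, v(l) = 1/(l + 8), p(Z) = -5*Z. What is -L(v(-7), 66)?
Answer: 20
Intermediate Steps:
v(l) = 1/(8 + l)
L(g, r) = -20*g (L(g, r) = (-5*4)*g = -20*g)
-L(v(-7), 66) = -(-20)/(8 - 7) = -(-20)/1 = -(-20) = -1*(-20) = 20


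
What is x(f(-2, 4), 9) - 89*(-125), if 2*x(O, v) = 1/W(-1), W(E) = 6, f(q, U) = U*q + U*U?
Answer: 133501/12 ≈ 11125.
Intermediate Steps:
f(q, U) = U² + U*q (f(q, U) = U*q + U² = U² + U*q)
x(O, v) = 1/12 (x(O, v) = (½)/6 = (½)*(⅙) = 1/12)
x(f(-2, 4), 9) - 89*(-125) = 1/12 - 89*(-125) = 1/12 + 11125 = 133501/12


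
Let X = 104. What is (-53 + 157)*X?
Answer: 10816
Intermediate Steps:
(-53 + 157)*X = (-53 + 157)*104 = 104*104 = 10816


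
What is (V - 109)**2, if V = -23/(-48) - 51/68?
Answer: 27510025/2304 ≈ 11940.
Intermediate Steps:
V = -13/48 (V = -23*(-1/48) - 51*1/68 = 23/48 - 3/4 = -13/48 ≈ -0.27083)
(V - 109)**2 = (-13/48 - 109)**2 = (-5245/48)**2 = 27510025/2304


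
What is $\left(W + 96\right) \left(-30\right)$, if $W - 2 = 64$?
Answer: $-4860$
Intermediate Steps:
$W = 66$ ($W = 2 + 64 = 66$)
$\left(W + 96\right) \left(-30\right) = \left(66 + 96\right) \left(-30\right) = 162 \left(-30\right) = -4860$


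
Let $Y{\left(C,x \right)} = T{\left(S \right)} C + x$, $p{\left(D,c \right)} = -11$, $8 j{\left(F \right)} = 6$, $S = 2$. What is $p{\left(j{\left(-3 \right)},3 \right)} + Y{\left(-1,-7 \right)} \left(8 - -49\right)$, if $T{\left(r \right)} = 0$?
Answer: $-410$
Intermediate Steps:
$j{\left(F \right)} = \frac{3}{4}$ ($j{\left(F \right)} = \frac{1}{8} \cdot 6 = \frac{3}{4}$)
$Y{\left(C,x \right)} = x$ ($Y{\left(C,x \right)} = 0 C + x = 0 + x = x$)
$p{\left(j{\left(-3 \right)},3 \right)} + Y{\left(-1,-7 \right)} \left(8 - -49\right) = -11 - 7 \left(8 - -49\right) = -11 - 7 \left(8 + 49\right) = -11 - 399 = -410$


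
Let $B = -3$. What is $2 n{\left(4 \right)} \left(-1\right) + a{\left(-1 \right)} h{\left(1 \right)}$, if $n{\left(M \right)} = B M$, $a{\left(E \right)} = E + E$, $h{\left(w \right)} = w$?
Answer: $22$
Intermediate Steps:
$a{\left(E \right)} = 2 E$
$n{\left(M \right)} = - 3 M$
$2 n{\left(4 \right)} \left(-1\right) + a{\left(-1 \right)} h{\left(1 \right)} = 2 \left(\left(-3\right) 4\right) \left(-1\right) + 2 \left(-1\right) 1 = 2 \left(-12\right) \left(-1\right) - 2 = \left(-24\right) \left(-1\right) - 2 = 24 - 2 = 22$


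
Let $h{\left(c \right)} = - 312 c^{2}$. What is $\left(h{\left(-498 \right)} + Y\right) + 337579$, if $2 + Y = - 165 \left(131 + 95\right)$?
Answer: $-77076961$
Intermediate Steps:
$Y = -37292$ ($Y = -2 - 165 \left(131 + 95\right) = -2 - 37290 = -37292$)
$\left(h{\left(-498 \right)} + Y\right) + 337579 = \left(- 312 \left(-498\right)^{2} - 37292\right) + 337579 = \left(\left(-312\right) 248004 - 37292\right) + 337579 = \left(-77377248 - 37292\right) + 337579 = -77414540 + 337579 = -77076961$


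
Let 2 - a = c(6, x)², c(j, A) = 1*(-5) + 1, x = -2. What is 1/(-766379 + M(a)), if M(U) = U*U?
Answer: -1/766183 ≈ -1.3052e-6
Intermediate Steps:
c(j, A) = -4 (c(j, A) = -5 + 1 = -4)
a = -14 (a = 2 - 1*(-4)² = 2 - 1*16 = 2 - 16 = -14)
M(U) = U²
1/(-766379 + M(a)) = 1/(-766379 + (-14)²) = 1/(-766379 + 196) = 1/(-766183) = -1/766183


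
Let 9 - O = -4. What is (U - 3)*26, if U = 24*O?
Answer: 8034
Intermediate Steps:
O = 13 (O = 9 - 1*(-4) = 9 + 4 = 13)
U = 312 (U = 24*13 = 312)
(U - 3)*26 = (312 - 3)*26 = 309*26 = 8034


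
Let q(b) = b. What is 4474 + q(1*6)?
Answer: 4480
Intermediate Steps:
4474 + q(1*6) = 4474 + 1*6 = 4474 + 6 = 4480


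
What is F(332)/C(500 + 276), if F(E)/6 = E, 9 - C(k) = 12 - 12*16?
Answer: 664/63 ≈ 10.540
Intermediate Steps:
C(k) = 189 (C(k) = 9 - (12 - 12*16) = 9 - (12 - 192) = 9 - 1*(-180) = 9 + 180 = 189)
F(E) = 6*E
F(332)/C(500 + 276) = (6*332)/189 = 1992*(1/189) = 664/63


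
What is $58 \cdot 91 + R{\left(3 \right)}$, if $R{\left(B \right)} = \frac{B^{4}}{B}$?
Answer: $5305$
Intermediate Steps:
$R{\left(B \right)} = B^{3}$
$58 \cdot 91 + R{\left(3 \right)} = 58 \cdot 91 + 3^{3} = 5278 + 27 = 5305$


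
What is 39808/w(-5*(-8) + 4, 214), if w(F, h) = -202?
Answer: -19904/101 ≈ -197.07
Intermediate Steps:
39808/w(-5*(-8) + 4, 214) = 39808/(-202) = 39808*(-1/202) = -19904/101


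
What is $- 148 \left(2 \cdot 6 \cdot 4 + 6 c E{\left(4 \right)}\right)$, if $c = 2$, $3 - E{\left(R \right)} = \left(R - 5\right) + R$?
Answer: $-7104$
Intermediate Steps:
$E{\left(R \right)} = 8 - 2 R$ ($E{\left(R \right)} = 3 - \left(\left(R - 5\right) + R\right) = 3 - \left(\left(-5 + R\right) + R\right) = 3 - \left(-5 + 2 R\right) = 8 - 2 R$)
$- 148 \left(2 \cdot 6 \cdot 4 + 6 c E{\left(4 \right)}\right) = - 148 \left(2 \cdot 6 \cdot 4 + 6 \cdot 2 \left(8 - 8\right)\right) = - 148 \left(12 \cdot 4 + 12 \left(8 - 8\right)\right) = - 148 \left(48 + 12 \cdot 0\right) = - 148 \left(48 + 0\right) = \left(-148\right) 48 = -7104$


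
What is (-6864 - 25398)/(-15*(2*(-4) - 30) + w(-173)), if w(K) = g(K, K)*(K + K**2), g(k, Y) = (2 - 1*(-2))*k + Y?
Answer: 16131/12869185 ≈ 0.0012535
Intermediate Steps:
g(k, Y) = Y + 4*k (g(k, Y) = (2 + 2)*k + Y = 4*k + Y = Y + 4*k)
w(K) = 5*K*(K + K**2) (w(K) = (K + 4*K)*(K + K**2) = (5*K)*(K + K**2) = 5*K*(K + K**2))
(-6864 - 25398)/(-15*(2*(-4) - 30) + w(-173)) = (-6864 - 25398)/(-15*(2*(-4) - 30) + 5*(-173)**2*(1 - 173)) = -32262/(-15*(-8 - 30) + 5*29929*(-172)) = -32262/(-15*(-38) - 25738940) = -32262/(570 - 25738940) = -32262/(-25738370) = -32262*(-1/25738370) = 16131/12869185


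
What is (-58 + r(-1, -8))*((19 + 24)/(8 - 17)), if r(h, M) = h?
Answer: 2537/9 ≈ 281.89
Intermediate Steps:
(-58 + r(-1, -8))*((19 + 24)/(8 - 17)) = (-58 - 1)*((19 + 24)/(8 - 17)) = -2537/(-9) = -2537*(-1)/9 = -59*(-43/9) = 2537/9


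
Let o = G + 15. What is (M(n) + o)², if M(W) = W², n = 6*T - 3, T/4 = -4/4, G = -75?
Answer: 447561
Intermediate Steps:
T = -4 (T = 4*(-4/4) = 4*(-4*¼) = 4*(-1) = -4)
n = -27 (n = 6*(-4) - 3 = -24 - 3 = -27)
o = -60 (o = -75 + 15 = -60)
(M(n) + o)² = ((-27)² - 60)² = (729 - 60)² = 669² = 447561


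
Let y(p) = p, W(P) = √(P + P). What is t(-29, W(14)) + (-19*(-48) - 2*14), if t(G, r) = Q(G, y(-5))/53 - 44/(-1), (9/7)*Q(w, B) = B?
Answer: 442621/477 ≈ 927.93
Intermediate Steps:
W(P) = √2*√P (W(P) = √(2*P) = √2*√P)
Q(w, B) = 7*B/9
t(G, r) = 20953/477 (t(G, r) = ((7/9)*(-5))/53 - 44/(-1) = -35/9*1/53 - 44*(-1) = -35/477 + 44 = 20953/477)
t(-29, W(14)) + (-19*(-48) - 2*14) = 20953/477 + (-19*(-48) - 2*14) = 20953/477 + (912 - 28) = 20953/477 + 884 = 442621/477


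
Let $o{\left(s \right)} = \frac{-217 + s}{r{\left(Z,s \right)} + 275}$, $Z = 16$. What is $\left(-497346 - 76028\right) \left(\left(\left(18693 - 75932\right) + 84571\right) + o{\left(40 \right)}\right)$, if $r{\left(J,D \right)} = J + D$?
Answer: $- \frac{5187151166410}{331} \approx -1.5671 \cdot 10^{10}$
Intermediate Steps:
$r{\left(J,D \right)} = D + J$
$o{\left(s \right)} = \frac{-217 + s}{291 + s}$ ($o{\left(s \right)} = \frac{-217 + s}{\left(s + 16\right) + 275} = \frac{-217 + s}{\left(16 + s\right) + 275} = \frac{-217 + s}{291 + s}$)
$\left(-497346 - 76028\right) \left(\left(\left(18693 - 75932\right) + 84571\right) + o{\left(40 \right)}\right) = \left(-497346 - 76028\right) \left(\left(\left(18693 - 75932\right) + 84571\right) + \frac{-217 + 40}{291 + 40}\right) = - 573374 \left(\left(-57239 + 84571\right) + \frac{1}{331} \left(-177\right)\right) = - 573374 \left(27332 + \frac{1}{331} \left(-177\right)\right) = - 573374 \left(27332 - \frac{177}{331}\right) = \left(-573374\right) \frac{9046715}{331} = - \frac{5187151166410}{331}$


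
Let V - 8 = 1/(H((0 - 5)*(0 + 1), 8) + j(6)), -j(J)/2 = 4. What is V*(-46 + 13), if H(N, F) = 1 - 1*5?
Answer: -1045/4 ≈ -261.25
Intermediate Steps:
H(N, F) = -4 (H(N, F) = 1 - 5 = -4)
j(J) = -8 (j(J) = -2*4 = -8)
V = 95/12 (V = 8 + 1/(-4 - 8) = 8 + 1/(-12) = 8 - 1/12 = 95/12 ≈ 7.9167)
V*(-46 + 13) = 95*(-46 + 13)/12 = (95/12)*(-33) = -1045/4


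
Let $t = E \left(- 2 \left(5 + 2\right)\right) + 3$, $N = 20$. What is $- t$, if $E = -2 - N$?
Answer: $-311$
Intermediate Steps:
$E = -22$ ($E = -2 - 20 = -22$)
$t = 311$ ($t = - 22 \left(- 2 \left(5 + 2\right)\right) + 3 = - 22 \left(\left(-2\right) 7\right) + 3 = \left(-22\right) \left(-14\right) + 3 = 308 + 3 = 311$)
$- t = \left(-1\right) 311 = -311$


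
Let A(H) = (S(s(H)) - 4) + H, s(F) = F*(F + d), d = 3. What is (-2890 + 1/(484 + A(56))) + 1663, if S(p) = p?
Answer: -4711679/3840 ≈ -1227.0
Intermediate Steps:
s(F) = F*(3 + F) (s(F) = F*(F + 3) = F*(3 + F))
A(H) = -4 + H + H*(3 + H) (A(H) = (H*(3 + H) - 4) + H = (-4 + H*(3 + H)) + H = -4 + H + H*(3 + H))
(-2890 + 1/(484 + A(56))) + 1663 = (-2890 + 1/(484 + (-4 + 56 + 56*(3 + 56)))) + 1663 = (-2890 + 1/(484 + (-4 + 56 + 56*59))) + 1663 = (-2890 + 1/(484 + (-4 + 56 + 3304))) + 1663 = (-2890 + 1/(484 + 3356)) + 1663 = (-2890 + 1/3840) + 1663 = -11097599/3840 + 1663 = -4711679/3840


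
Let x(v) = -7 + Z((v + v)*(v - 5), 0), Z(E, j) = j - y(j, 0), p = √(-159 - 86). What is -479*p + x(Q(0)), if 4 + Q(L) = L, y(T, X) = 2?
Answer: -9 - 3353*I*√5 ≈ -9.0 - 7497.5*I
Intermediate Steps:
p = 7*I*√5 (p = √(-245) = 7*I*√5 ≈ 15.652*I)
Q(L) = -4 + L
Z(E, j) = -2 + j (Z(E, j) = j - 1*2 = j - 2 = -2 + j)
x(v) = -9 (x(v) = -7 + (-2 + 0) = -7 - 2 = -9)
-479*p + x(Q(0)) = -3353*I*√5 - 9 = -9 - 3353*I*√5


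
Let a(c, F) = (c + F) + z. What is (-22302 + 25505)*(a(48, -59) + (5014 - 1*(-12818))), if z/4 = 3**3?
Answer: 57426587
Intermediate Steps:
z = 108 (z = 4*3**3 = 4*27 = 108)
a(c, F) = 108 + F + c (a(c, F) = (c + F) + 108 = (F + c) + 108 = 108 + F + c)
(-22302 + 25505)*(a(48, -59) + (5014 - 1*(-12818))) = (-22302 + 25505)*((108 - 59 + 48) + (5014 - 1*(-12818))) = 3203*(97 + (5014 + 12818)) = 3203*(97 + 17832) = 3203*17929 = 57426587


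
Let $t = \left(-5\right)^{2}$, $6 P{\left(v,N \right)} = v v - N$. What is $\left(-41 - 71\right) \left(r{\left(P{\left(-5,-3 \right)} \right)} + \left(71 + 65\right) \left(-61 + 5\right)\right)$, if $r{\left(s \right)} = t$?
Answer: $850192$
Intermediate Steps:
$P{\left(v,N \right)} = - \frac{N}{6} + \frac{v^{2}}{6}$ ($P{\left(v,N \right)} = \frac{v v - N}{6} = \frac{v^{2} - N}{6} = - \frac{N}{6} + \frac{v^{2}}{6}$)
$t = 25$
$r{\left(s \right)} = 25$
$\left(-41 - 71\right) \left(r{\left(P{\left(-5,-3 \right)} \right)} + \left(71 + 65\right) \left(-61 + 5\right)\right) = \left(-41 - 71\right) \left(25 + \left(71 + 65\right) \left(-61 + 5\right)\right) = \left(-41 - 71\right) \left(25 + 136 \left(-56\right)\right) = - 112 \left(25 - 7616\right) = \left(-112\right) \left(-7591\right) = 850192$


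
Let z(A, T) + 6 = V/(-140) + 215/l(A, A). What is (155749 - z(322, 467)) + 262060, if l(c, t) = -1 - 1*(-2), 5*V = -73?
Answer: 292319927/700 ≈ 4.1760e+5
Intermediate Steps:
V = -73/5 (V = (⅕)*(-73) = -73/5 ≈ -14.600)
l(c, t) = 1 (l(c, t) = -1 + 2 = 1)
z(A, T) = 146373/700 (z(A, T) = -6 + (-73/5/(-140) + 215/1) = -6 + (-73/5*(-1/140) + 215*1) = -6 + (73/700 + 215) = -6 + 150573/700 = 146373/700)
(155749 - z(322, 467)) + 262060 = (155749 - 1*146373/700) + 262060 = (155749 - 146373/700) + 262060 = 108877927/700 + 262060 = 292319927/700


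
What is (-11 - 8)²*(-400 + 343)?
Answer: -20577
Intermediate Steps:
(-11 - 8)²*(-400 + 343) = (-19)²*(-57) = 361*(-57) = -20577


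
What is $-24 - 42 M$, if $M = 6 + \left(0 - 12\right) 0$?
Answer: $-276$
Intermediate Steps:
$M = 6$ ($M = 6 + \left(0 - 12\right) 0 = 6 - 0 = 6 + 0 = 6$)
$-24 - 42 M = -24 - 252 = -276$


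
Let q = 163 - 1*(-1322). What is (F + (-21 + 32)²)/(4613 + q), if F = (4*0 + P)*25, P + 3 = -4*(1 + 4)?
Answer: -227/3049 ≈ -0.074451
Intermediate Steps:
P = -23 (P = -3 - 4*(1 + 4) = -3 - 4*5 = -3 - 20 = -23)
q = 1485 (q = 163 + 1322 = 1485)
F = -575 (F = (4*0 - 23)*25 = (0 - 23)*25 = -23*25 = -575)
(F + (-21 + 32)²)/(4613 + q) = (-575 + (-21 + 32)²)/(4613 + 1485) = (-575 + 11²)/6098 = (-575 + 121)*(1/6098) = -454*1/6098 = -227/3049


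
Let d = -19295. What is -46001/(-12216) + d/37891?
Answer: 1507316171/462876456 ≈ 3.2564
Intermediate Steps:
-46001/(-12216) + d/37891 = -46001/(-12216) - 19295/37891 = -46001*(-1/12216) - 19295*1/37891 = 46001/12216 - 19295/37891 = 1507316171/462876456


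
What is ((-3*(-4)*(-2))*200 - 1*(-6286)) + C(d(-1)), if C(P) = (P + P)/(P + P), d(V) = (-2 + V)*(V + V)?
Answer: 1487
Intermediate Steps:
d(V) = 2*V*(-2 + V) (d(V) = (-2 + V)*(2*V) = 2*V*(-2 + V))
C(P) = 1 (C(P) = (2*P)/((2*P)) = (2*P)*(1/(2*P)) = 1)
((-3*(-4)*(-2))*200 - 1*(-6286)) + C(d(-1)) = ((-3*(-4)*(-2))*200 - 1*(-6286)) + 1 = ((12*(-2))*200 + 6286) + 1 = (-24*200 + 6286) + 1 = (-4800 + 6286) + 1 = 1486 + 1 = 1487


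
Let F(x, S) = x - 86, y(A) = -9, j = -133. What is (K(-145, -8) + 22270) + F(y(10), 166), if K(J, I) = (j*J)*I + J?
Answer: -132250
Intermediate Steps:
K(J, I) = J - 133*I*J (K(J, I) = (-133*J)*I + J = -133*I*J + J = J - 133*I*J)
F(x, S) = -86 + x
(K(-145, -8) + 22270) + F(y(10), 166) = (-145*(1 - 133*(-8)) + 22270) + (-86 - 9) = (-145*(1 + 1064) + 22270) - 95 = (-145*1065 + 22270) - 95 = (-154425 + 22270) - 95 = -132155 - 95 = -132250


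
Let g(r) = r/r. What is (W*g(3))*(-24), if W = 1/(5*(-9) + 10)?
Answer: 24/35 ≈ 0.68571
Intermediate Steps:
W = -1/35 (W = 1/(-45 + 10) = 1/(-35) = -1/35 ≈ -0.028571)
g(r) = 1
(W*g(3))*(-24) = -1/35*1*(-24) = -1/35*(-24) = 24/35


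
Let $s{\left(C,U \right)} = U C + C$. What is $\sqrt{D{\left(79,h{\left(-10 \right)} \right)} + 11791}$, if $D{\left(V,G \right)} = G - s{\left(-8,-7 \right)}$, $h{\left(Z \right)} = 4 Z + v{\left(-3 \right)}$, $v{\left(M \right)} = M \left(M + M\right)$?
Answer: $\sqrt{11721} \approx 108.26$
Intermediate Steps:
$v{\left(M \right)} = 2 M^{2}$ ($v{\left(M \right)} = M 2 M = 2 M^{2}$)
$s{\left(C,U \right)} = C + C U$ ($s{\left(C,U \right)} = C U + C = C + C U$)
$h{\left(Z \right)} = 18 + 4 Z$ ($h{\left(Z \right)} = 4 Z + 2 \left(-3\right)^{2} = 4 Z + 2 \cdot 9 = 4 Z + 18 = 18 + 4 Z$)
$D{\left(V,G \right)} = -48 + G$ ($D{\left(V,G \right)} = G - - 8 \left(1 - 7\right) = G - \left(-8\right) \left(-6\right) = G - 48 = -48 + G$)
$\sqrt{D{\left(79,h{\left(-10 \right)} \right)} + 11791} = \sqrt{\left(-48 + \left(18 + 4 \left(-10\right)\right)\right) + 11791} = \sqrt{\left(-48 + \left(18 - 40\right)\right) + 11791} = \sqrt{\left(-48 - 22\right) + 11791} = \sqrt{-70 + 11791} = \sqrt{11721}$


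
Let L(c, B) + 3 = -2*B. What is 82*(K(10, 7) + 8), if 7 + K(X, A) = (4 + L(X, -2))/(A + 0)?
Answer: 984/7 ≈ 140.57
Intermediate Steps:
L(c, B) = -3 - 2*B
K(X, A) = -7 + 5/A (K(X, A) = -7 + (4 + (-3 - 2*(-2)))/(A + 0) = -7 + (4 + (-3 + 4))/A = -7 + (4 + 1)/A = -7 + 5/A)
82*(K(10, 7) + 8) = 82*((-7 + 5/7) + 8) = 82*(-44/7 + 8) = 82*(12/7) = 984/7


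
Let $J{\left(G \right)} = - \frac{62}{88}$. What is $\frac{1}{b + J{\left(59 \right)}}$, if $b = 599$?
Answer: $\frac{44}{26325} \approx 0.0016714$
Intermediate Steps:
$J{\left(G \right)} = - \frac{31}{44}$ ($J{\left(G \right)} = \left(-62\right) \frac{1}{88} = - \frac{31}{44}$)
$\frac{1}{b + J{\left(59 \right)}} = \frac{1}{599 - \frac{31}{44}} = \frac{1}{\frac{26325}{44}} = \frac{44}{26325}$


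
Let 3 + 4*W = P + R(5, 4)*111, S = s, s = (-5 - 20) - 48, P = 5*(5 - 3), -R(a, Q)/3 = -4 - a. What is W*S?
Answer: -54823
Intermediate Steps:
R(a, Q) = 12 + 3*a (R(a, Q) = -3*(-4 - a) = 12 + 3*a)
P = 10 (P = 5*2 = 10)
s = -73 (s = -25 - 48 = -73)
S = -73
W = 751 (W = -¾ + (10 + (12 + 3*5)*111)/4 = -¾ + (10 + (12 + 15)*111)/4 = -¾ + (10 + 27*111)/4 = -¾ + (10 + 2997)/4 = -¾ + (¼)*3007 = -¾ + 3007/4 = 751)
W*S = 751*(-73) = -54823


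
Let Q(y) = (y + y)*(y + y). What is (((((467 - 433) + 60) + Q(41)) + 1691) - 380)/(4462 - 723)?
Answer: 8129/3739 ≈ 2.1741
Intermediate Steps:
Q(y) = 4*y² (Q(y) = (2*y)*(2*y) = 4*y²)
(((((467 - 433) + 60) + Q(41)) + 1691) - 380)/(4462 - 723) = (((((467 - 433) + 60) + 4*41²) + 1691) - 380)/(4462 - 723) = ((((34 + 60) + 4*1681) + 1691) - 380)/3739 = (((94 + 6724) + 1691) - 380)*(1/3739) = ((6818 + 1691) - 380)*(1/3739) = (8509 - 380)*(1/3739) = 8129*(1/3739) = 8129/3739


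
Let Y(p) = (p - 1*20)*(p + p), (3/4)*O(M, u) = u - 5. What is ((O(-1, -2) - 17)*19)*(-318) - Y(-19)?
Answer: 157624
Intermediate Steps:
O(M, u) = -20/3 + 4*u/3 (O(M, u) = 4*(u - 5)/3 = 4*(-5 + u)/3 = -20/3 + 4*u/3)
Y(p) = 2*p*(-20 + p) (Y(p) = (p - 20)*(2*p) = (-20 + p)*(2*p) = 2*p*(-20 + p))
((O(-1, -2) - 17)*19)*(-318) - Y(-19) = (((-20/3 + (4/3)*(-2)) - 17)*19)*(-318) - 2*(-19)*(-20 - 19) = (((-20/3 - 8/3) - 17)*19)*(-318) - 2*(-19)*(-39) = ((-28/3 - 17)*19)*(-318) - 1*1482 = -79/3*19*(-318) - 1482 = -1501/3*(-318) - 1482 = 159106 - 1482 = 157624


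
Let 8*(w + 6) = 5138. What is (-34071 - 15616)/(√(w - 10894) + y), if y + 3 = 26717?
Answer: -5309354072/2854592215 + 298122*I*√4559/2854592215 ≈ -1.8599 + 0.0070515*I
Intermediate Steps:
w = 2545/4 (w = -6 + (⅛)*5138 = -6 + 2569/4 = 2545/4 ≈ 636.25)
y = 26714 (y = -3 + 26717 = 26714)
(-34071 - 15616)/(√(w - 10894) + y) = (-34071 - 15616)/(√(2545/4 - 10894) + 26714) = -49687/(√(-41031/4) + 26714) = -49687/(3*I*√4559/2 + 26714) = -49687/(26714 + 3*I*√4559/2)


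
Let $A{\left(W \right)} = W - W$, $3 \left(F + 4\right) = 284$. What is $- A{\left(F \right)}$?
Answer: $0$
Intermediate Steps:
$F = \frac{272}{3}$ ($F = -4 + \frac{1}{3} \cdot 284 = -4 + \frac{284}{3} = \frac{272}{3} \approx 90.667$)
$A{\left(W \right)} = 0$
$- A{\left(F \right)} = \left(-1\right) 0 = 0$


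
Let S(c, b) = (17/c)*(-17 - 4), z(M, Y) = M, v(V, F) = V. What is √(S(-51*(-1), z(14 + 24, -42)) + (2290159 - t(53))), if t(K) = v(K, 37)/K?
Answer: √2290151 ≈ 1513.3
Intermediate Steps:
t(K) = 1 (t(K) = K/K = 1)
S(c, b) = -357/c (S(c, b) = (17/c)*(-21) = -357/c)
√(S(-51*(-1), z(14 + 24, -42)) + (2290159 - t(53))) = √(-357/((-51*(-1))) + (2290159 - 1*1)) = √(-357/51 + (2290159 - 1)) = √(-357*1/51 + 2290158) = √(-7 + 2290158) = √2290151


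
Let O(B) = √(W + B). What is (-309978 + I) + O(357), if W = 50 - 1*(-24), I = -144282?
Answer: -454260 + √431 ≈ -4.5424e+5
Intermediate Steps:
W = 74 (W = 50 + 24 = 74)
O(B) = √(74 + B)
(-309978 + I) + O(357) = (-309978 - 144282) + √(74 + 357) = -454260 + √431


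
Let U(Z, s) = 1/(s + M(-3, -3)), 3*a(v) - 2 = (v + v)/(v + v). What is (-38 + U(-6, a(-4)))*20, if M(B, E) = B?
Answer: -770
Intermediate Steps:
a(v) = 1 (a(v) = ⅔ + ((v + v)/(v + v))/3 = ⅔ + ((2*v)/((2*v)))/3 = ⅔ + ((2*v)*(1/(2*v)))/3 = ⅔ + (⅓)*1 = ⅔ + ⅓ = 1)
U(Z, s) = 1/(-3 + s) (U(Z, s) = 1/(s - 3) = 1/(-3 + s))
(-38 + U(-6, a(-4)))*20 = (-38 + 1/(-3 + 1))*20 = (-38 + 1/(-2))*20 = (-38 - ½)*20 = -77/2*20 = -770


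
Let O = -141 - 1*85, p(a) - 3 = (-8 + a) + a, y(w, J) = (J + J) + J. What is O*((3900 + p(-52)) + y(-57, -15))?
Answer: -846596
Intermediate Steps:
y(w, J) = 3*J (y(w, J) = 2*J + J = 3*J)
p(a) = -5 + 2*a (p(a) = 3 + ((-8 + a) + a) = 3 + (-8 + 2*a) = -5 + 2*a)
O = -226 (O = -141 - 85 = -226)
O*((3900 + p(-52)) + y(-57, -15)) = -226*((3900 + (-5 + 2*(-52))) + 3*(-15)) = -226*((3900 + (-5 - 104)) - 45) = -226*((3900 - 109) - 45) = -226*(3791 - 45) = -226*3746 = -846596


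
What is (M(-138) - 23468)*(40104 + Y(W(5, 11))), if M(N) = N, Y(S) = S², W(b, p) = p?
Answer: -949551350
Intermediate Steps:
(M(-138) - 23468)*(40104 + Y(W(5, 11))) = (-138 - 23468)*(40104 + 11²) = -23606*(40104 + 121) = -23606*40225 = -949551350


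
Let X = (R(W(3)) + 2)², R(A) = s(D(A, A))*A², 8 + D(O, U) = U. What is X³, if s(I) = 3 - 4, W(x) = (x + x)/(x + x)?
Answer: 1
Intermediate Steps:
D(O, U) = -8 + U
W(x) = 1 (W(x) = (2*x)/((2*x)) = (2*x)*(1/(2*x)) = 1)
s(I) = -1
R(A) = -A²
X = 1 (X = (-1*1² + 2)² = (-1*1 + 2)² = (-1 + 2)² = 1² = 1)
X³ = 1³ = 1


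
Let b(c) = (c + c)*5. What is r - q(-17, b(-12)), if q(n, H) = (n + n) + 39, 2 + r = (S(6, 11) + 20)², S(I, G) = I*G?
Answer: 7389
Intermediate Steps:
S(I, G) = G*I
r = 7394 (r = -2 + (11*6 + 20)² = -2 + (66 + 20)² = -2 + 86² = -2 + 7396 = 7394)
b(c) = 10*c (b(c) = (2*c)*5 = 10*c)
q(n, H) = 39 + 2*n (q(n, H) = 2*n + 39 = 39 + 2*n)
r - q(-17, b(-12)) = 7394 - (39 + 2*(-17)) = 7394 - (39 - 34) = 7394 - 1*5 = 7394 - 5 = 7389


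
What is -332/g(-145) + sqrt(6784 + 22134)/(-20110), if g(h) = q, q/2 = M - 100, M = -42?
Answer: 83/71 - sqrt(28918)/20110 ≈ 1.1606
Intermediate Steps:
q = -284 (q = 2*(-42 - 100) = 2*(-142) = -284)
g(h) = -284
-332/g(-145) + sqrt(6784 + 22134)/(-20110) = -332/(-284) + sqrt(6784 + 22134)/(-20110) = -332*(-1/284) + sqrt(28918)*(-1/20110) = 83/71 - sqrt(28918)/20110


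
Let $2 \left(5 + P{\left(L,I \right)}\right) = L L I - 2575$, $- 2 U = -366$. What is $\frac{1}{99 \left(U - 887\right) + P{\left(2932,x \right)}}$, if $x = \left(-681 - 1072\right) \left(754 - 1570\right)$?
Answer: $\frac{2}{12297023465575} \approx 1.6264 \cdot 10^{-13}$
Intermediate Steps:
$U = 183$ ($U = \left(- \frac{1}{2}\right) \left(-366\right) = 183$)
$x = 1430448$ ($x = \left(-1753\right) \left(-816\right) = 1430448$)
$P{\left(L,I \right)} = - \frac{2585}{2} + \frac{I L^{2}}{2}$ ($P{\left(L,I \right)} = -5 + \frac{L L I - 2575}{2} = -5 + \frac{L^{2} I - 2575}{2} = -5 + \frac{I L^{2} - 2575}{2} = -5 + \frac{-2575 + I L^{2}}{2} = -5 + \left(- \frac{2575}{2} + \frac{I L^{2}}{2}\right) = - \frac{2585}{2} + \frac{I L^{2}}{2}$)
$\frac{1}{99 \left(U - 887\right) + P{\left(2932,x \right)}} = \frac{1}{99 \left(183 - 887\right) - \left(\frac{2585}{2} - 715224 \cdot 2932^{2}\right)} = \frac{1}{99 \left(-704\right) - \left(\frac{2585}{2} - 6148511803776\right)} = \frac{1}{-69696 + \left(- \frac{2585}{2} + 6148511803776\right)} = \frac{1}{-69696 + \frac{12297023604967}{2}} = \frac{1}{\frac{12297023465575}{2}} = \frac{2}{12297023465575}$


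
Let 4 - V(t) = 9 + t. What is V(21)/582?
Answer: -13/291 ≈ -0.044674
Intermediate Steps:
V(t) = -5 - t (V(t) = 4 - (9 + t) = 4 + (-9 - t) = -5 - t)
V(21)/582 = (-5 - 1*21)/582 = (-5 - 21)*(1/582) = -26*1/582 = -13/291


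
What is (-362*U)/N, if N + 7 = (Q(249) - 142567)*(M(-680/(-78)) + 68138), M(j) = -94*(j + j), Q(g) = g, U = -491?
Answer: -6931938/369096325189 ≈ -1.8781e-5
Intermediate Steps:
M(j) = -188*j
N = -369096325189/39 (N = -7 + (249 - 142567)*(-(-127840)/(-78) + 68138) = -7 - 142318*(-(-127840)*(-1)/78 + 68138) = -7 - 142318*(-188*340/39 + 68138) = -7 - 142318*(-63920/39 + 68138) = -7 - 142318*2593462/39 = -7 - 369096324916/39 = -369096325189/39 ≈ -9.4640e+9)
(-362*U)/N = (-362*(-491))/(-369096325189/39) = 177742*(-39/369096325189) = -6931938/369096325189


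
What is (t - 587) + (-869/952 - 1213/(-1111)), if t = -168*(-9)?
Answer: 978535917/1057672 ≈ 925.18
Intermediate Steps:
t = 1512
(t - 587) + (-869/952 - 1213/(-1111)) = (1512 - 587) + (-869/952 - 1213/(-1111)) = 925 + (-869*1/952 - 1213*(-1/1111)) = 925 + (-869/952 + 1213/1111) = 925 + 189317/1057672 = 978535917/1057672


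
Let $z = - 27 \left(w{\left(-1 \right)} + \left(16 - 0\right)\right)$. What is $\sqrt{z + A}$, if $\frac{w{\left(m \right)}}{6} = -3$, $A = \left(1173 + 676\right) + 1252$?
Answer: $\sqrt{3155} \approx 56.169$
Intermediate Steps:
$A = 3101$ ($A = 1849 + 1252 = 3101$)
$w{\left(m \right)} = -18$ ($w{\left(m \right)} = 6 \left(-3\right) = -18$)
$z = 54$ ($z = - 27 \left(-18 + \left(16 - 0\right)\right) = - 27 \left(-18 + \left(16 + 0\right)\right) = - 27 \left(-18 + 16\right) = \left(-27\right) \left(-2\right) = 54$)
$\sqrt{z + A} = \sqrt{54 + 3101} = \sqrt{3155}$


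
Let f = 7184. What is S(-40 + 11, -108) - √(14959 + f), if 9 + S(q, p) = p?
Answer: -117 - 11*√183 ≈ -265.81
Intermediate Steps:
S(q, p) = -9 + p
S(-40 + 11, -108) - √(14959 + f) = (-9 - 108) - √(14959 + 7184) = -117 - √22143 = -117 - 11*√183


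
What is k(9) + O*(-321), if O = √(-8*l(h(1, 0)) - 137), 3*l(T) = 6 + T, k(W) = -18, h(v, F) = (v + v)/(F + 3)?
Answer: -18 - 107*I*√1393 ≈ -18.0 - 3993.6*I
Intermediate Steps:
h(v, F) = 2*v/(3 + F) (h(v, F) = (2*v)/(3 + F) = 2*v/(3 + F))
l(T) = 2 + T/3 (l(T) = (6 + T)/3 = 2 + T/3)
O = I*√1393/3 (O = √(-8*(2 + (2*1/(3 + 0))/3) - 137) = √(-8*(2 + (2*1/3)/3) - 137) = √(-8*(2 + (2*1*(⅓))/3) - 137) = √(-8*(2 + (⅓)*(⅔)) - 137) = √(-8*(2 + 2/9) - 137) = √(-8*20/9 - 137) = √(-160/9 - 137) = √(-1393/9) = I*√1393/3 ≈ 12.441*I)
k(9) + O*(-321) = -18 + (I*√1393/3)*(-321) = -18 - 107*I*√1393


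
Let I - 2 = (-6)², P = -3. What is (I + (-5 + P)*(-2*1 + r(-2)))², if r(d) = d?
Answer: 4900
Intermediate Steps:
I = 38 (I = 2 + (-6)² = 2 + 36 = 38)
(I + (-5 + P)*(-2*1 + r(-2)))² = (38 + (-5 - 3)*(-2*1 - 2))² = (38 - 8*(-2 - 2))² = (38 - 8*(-4))² = (38 + 32)² = 70² = 4900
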